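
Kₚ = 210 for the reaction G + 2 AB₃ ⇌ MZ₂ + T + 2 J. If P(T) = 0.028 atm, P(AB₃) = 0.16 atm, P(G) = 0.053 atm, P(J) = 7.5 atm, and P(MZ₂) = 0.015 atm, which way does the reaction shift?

forward (toward products)

Qₚ = P(MZ₂)·P(T)·P(J)² / (P(G)·P(AB₃)²) = (0.015)·(0.028)·(7.5)² / ((0.053)·(0.16)²) = 17
Qₚ = 17 < Kₚ = 210, so the forward reaction proceeds.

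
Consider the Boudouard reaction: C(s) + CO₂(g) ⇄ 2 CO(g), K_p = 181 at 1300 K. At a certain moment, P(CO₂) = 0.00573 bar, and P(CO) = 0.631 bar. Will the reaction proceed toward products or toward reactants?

to the right

(C is a pure solid — omitted from Q_p.)
Q_p = P(CO)² / P(CO₂) = (0.631)² / (0.00573) = 69.5
Q_p = 69.5 < K_p = 181, so the forward reaction proceeds.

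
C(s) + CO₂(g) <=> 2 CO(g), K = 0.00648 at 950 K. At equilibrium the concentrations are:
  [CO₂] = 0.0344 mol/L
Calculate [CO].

(C is a pure solid — omitted from K.)
At equilibrium, K = [CO]² / [CO₂] = 0.00648.
([CO])² / (0.0344) = 0.00648
[CO]² = 2.23×10⁻⁴ ⇒ [CO] = 0.0149 mol/L

[CO] = 0.0149 mol/L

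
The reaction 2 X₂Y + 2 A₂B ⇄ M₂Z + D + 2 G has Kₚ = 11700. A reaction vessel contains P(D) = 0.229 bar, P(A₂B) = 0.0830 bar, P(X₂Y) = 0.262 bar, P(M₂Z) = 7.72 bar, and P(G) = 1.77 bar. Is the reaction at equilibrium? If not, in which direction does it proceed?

Qₚ = P(M₂Z)·P(D)·P(G)² / (P(X₂Y)²·P(A₂B)²) = (7.72)·(0.229)·(1.77)² / ((0.262)²·(0.0830)²) = 11700
Qₚ = 11700 = Kₚ, so the system is already at equilibrium.

at equilibrium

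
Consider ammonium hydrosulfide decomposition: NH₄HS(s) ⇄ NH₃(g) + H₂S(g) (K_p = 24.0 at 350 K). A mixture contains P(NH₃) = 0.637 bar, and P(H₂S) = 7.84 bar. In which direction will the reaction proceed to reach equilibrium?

forward (toward products)

(NH₄HS is a pure solid — omitted from Q_p.)
Q_p = P(NH₃)·P(H₂S) = (0.637)·(7.84) = 4.99
Q_p = 4.99 < K_p = 24.0, so the forward reaction proceeds.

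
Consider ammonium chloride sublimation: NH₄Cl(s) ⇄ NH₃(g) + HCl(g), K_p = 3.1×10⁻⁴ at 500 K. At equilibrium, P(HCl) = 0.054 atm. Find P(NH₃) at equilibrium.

P(NH₃) = 0.0057 atm

(NH₄Cl is a pure solid — omitted from K_p.)
At equilibrium, K_p = P(NH₃)·P(HCl) = 3.1×10⁻⁴.
(P(NH₃))·(0.054) = 3.1×10⁻⁴
P(NH₃) = 0.00574 = 0.0057 atm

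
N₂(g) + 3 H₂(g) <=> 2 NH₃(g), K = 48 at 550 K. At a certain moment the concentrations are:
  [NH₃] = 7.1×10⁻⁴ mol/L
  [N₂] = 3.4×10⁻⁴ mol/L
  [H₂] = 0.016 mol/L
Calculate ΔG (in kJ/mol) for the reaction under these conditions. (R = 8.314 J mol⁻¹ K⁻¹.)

ΔG = 9.24 kJ/mol

Q = [NH₃]² / ([N₂]·[H₂]³) = (7.1×10⁻⁴)² / ((3.4×10⁻⁴)·(0.016)³) = 362
ΔG = RT ln(Q/K) = (8.314 J mol⁻¹ K⁻¹)(550 K) × ln(362/48)
   = (4.573 kJ/mol)(2.020) = 9.24 kJ/mol
ΔG > 0, so the forward reaction is non-spontaneous (proceeds in reverse).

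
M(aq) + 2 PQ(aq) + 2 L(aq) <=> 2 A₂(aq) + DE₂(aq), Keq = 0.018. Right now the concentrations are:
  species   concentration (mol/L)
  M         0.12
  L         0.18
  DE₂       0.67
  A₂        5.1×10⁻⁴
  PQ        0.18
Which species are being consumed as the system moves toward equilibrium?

Q = [A₂]²·[DE₂] / ([M]·[PQ]²·[L]²) = (5.1×10⁻⁴)²·(0.67) / ((0.12)·(0.18)²·(0.18)²) = 0.0014
Q = 0.0014 < Keq = 0.018: net forward reaction.

M, PQ, L (reactants)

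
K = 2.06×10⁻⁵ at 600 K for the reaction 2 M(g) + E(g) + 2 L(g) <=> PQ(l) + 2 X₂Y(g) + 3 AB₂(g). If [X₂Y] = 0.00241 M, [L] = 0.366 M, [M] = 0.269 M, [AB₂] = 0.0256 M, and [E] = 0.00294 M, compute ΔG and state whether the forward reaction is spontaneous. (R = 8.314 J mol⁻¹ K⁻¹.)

ΔG = -8.96 kJ/mol; the forward reaction is spontaneous

(PQ is a pure liquid — omitted from Q.)
Q = [X₂Y]²·[AB₂]³ / ([M]²·[E]·[L]²) = (0.00241)²·(0.0256)³ / ((0.269)²·(0.00294)·(0.366)²) = 3.42×10⁻⁶
ΔG = RT ln(Q/K) = (8.314 J mol⁻¹ K⁻¹)(600 K) × ln(3.42×10⁻⁶/2.06×10⁻⁵)
   = (4.988 kJ/mol)(-1.796) = -8.96 kJ/mol
ΔG < 0, so the forward reaction is spontaneous (proceeds forward).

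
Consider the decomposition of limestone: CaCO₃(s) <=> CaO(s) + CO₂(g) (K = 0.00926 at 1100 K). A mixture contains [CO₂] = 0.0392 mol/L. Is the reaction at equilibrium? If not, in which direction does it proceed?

(CaCO₃, CaO are pure solids — omitted from Q.)
Q = [CO₂] = 0.0392
Q = 0.0392 > K = 0.00926, so the reverse reaction proceeds.

reverse (toward reactants)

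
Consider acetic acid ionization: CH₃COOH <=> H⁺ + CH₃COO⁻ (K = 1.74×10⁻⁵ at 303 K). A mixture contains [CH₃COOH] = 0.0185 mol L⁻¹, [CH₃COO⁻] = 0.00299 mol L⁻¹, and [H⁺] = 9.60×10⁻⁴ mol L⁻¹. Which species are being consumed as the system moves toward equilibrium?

H⁺, CH₃COO⁻ (products)

Q = [H⁺]·[CH₃COO⁻] / [CH₃COOH] = (9.60×10⁻⁴)·(0.00299) / (0.0185) = 1.55×10⁻⁴
Q = 1.55×10⁻⁴ > K = 1.74×10⁻⁵: net reverse reaction.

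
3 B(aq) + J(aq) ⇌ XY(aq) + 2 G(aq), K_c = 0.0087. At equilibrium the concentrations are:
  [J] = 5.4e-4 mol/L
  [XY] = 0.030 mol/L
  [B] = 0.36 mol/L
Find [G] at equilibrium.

At equilibrium, K_c = [XY]·[G]² / ([B]³·[J]) = 0.0087.
(0.030)·([G])² / ((0.36)³·(5.4e-4)) = 0.0087
[G]² = 7.31e-6 ⇒ [G] = 0.0027 mol/L

[G] = 0.0027 mol/L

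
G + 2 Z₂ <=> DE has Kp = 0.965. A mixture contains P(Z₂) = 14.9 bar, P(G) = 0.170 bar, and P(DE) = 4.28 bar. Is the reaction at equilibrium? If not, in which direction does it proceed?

Qp = P(DE) / (P(G)·P(Z₂)²) = (4.28) / ((0.170)·(14.9)²) = 0.113
Qp = 0.113 < Kp = 0.965, so the forward reaction proceeds.

forward (toward products)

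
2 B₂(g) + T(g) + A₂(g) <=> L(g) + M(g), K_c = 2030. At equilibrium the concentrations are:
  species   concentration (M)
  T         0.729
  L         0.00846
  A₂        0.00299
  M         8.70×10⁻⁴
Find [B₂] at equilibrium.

[B₂] = 0.00129 M

At equilibrium, K_c = [L]·[M] / ([B₂]²·[T]·[A₂]) = 2030.
(0.00846)·(8.70×10⁻⁴) / (([B₂])²·(0.729)·(0.00299)) = 2030
[B₂]² = 1.66×10⁻⁶ ⇒ [B₂] = 0.00129 M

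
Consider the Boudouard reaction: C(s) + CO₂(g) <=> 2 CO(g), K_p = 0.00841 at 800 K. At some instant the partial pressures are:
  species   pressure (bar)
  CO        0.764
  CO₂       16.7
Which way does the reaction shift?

(C is a pure solid — omitted from Q_p.)
Q_p = P(CO)² / P(CO₂) = (0.764)² / (16.7) = 0.0350
Q_p = 0.0350 > K_p = 0.00841, so the reverse reaction proceeds.

to the left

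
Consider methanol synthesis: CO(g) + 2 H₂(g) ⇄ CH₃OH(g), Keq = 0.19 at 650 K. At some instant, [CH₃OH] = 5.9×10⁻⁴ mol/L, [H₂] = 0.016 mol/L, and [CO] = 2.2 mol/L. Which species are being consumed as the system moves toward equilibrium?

Q = [CH₃OH] / ([CO]·[H₂]²) = (5.9×10⁻⁴) / ((2.2)·(0.016)²) = 1.0
Q = 1.0 > Keq = 0.19: net reverse reaction.

CH₃OH (products)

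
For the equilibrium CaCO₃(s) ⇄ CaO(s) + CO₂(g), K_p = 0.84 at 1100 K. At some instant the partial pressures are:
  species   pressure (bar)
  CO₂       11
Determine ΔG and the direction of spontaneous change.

ΔG = 23.5 kJ/mol; the forward reaction is non-spontaneous

(CaCO₃, CaO are pure solids — omitted from Q_p.)
Q_p = P(CO₂) = 11.0
ΔG = RT ln(Q_p/K_p) = (8.314 J mol⁻¹ K⁻¹)(1100 K) × ln(11.0/0.84)
   = (9.145 kJ/mol)(2.572) = 23.5 kJ/mol
ΔG > 0, so the forward reaction is non-spontaneous (proceeds in reverse).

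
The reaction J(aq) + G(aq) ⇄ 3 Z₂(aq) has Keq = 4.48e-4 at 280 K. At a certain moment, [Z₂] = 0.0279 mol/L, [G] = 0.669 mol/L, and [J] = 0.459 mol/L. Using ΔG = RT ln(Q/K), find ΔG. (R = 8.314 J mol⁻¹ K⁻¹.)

ΔG = -4.30 kJ/mol

Q = [Z₂]³ / ([J]·[G]) = (0.0279)³ / ((0.459)·(0.669)) = 7.07e-5
ΔG = RT ln(Q/Keq) = (8.314 J mol⁻¹ K⁻¹)(280 K) × ln(7.07e-5/4.48e-4)
   = (2.328 kJ/mol)(-1.846) = -4.30 kJ/mol
ΔG < 0, so the forward reaction is spontaneous (proceeds forward).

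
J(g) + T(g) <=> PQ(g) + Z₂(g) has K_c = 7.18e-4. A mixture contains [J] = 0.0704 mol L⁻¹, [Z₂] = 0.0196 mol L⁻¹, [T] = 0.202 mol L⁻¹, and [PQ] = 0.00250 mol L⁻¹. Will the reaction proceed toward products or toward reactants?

Q_c = [PQ]·[Z₂] / ([J]·[T]) = (0.00250)·(0.0196) / ((0.0704)·(0.202)) = 0.00345
Q_c = 0.00345 > K_c = 7.18e-4, so the reverse reaction proceeds.

in the reverse direction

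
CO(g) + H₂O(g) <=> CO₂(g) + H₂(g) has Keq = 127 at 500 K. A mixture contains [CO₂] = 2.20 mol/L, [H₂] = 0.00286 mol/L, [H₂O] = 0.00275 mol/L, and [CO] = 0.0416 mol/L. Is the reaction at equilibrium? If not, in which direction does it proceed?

forward (toward products)

Q = [CO₂]·[H₂] / ([CO]·[H₂O]) = (2.20)·(0.00286) / ((0.0416)·(0.00275)) = 55.0
Q = 55.0 < Keq = 127, so the forward reaction proceeds.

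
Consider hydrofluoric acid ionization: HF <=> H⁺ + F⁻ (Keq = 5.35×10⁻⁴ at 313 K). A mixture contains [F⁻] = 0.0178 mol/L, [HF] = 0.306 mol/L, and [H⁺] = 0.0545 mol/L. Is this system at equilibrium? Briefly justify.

no; Q > K, reaction proceeds in reverse

Q = [H⁺]·[F⁻] / [HF] = (0.0545)·(0.0178) / (0.306) = 0.00317
Q = 0.00317 > Keq = 5.35×10⁻⁴: net reverse reaction.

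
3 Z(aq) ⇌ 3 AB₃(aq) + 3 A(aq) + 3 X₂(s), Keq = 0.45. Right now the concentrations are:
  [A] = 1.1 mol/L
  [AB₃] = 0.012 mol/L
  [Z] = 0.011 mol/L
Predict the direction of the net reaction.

toward reactants

(X₂ is a pure solid — omitted from Q.)
Q = [AB₃]³·[A]³ / [Z]³ = (0.012)³·(1.1)³ / (0.011)³ = 1.7
Q = 1.7 > Keq = 0.45, so the reverse reaction proceeds.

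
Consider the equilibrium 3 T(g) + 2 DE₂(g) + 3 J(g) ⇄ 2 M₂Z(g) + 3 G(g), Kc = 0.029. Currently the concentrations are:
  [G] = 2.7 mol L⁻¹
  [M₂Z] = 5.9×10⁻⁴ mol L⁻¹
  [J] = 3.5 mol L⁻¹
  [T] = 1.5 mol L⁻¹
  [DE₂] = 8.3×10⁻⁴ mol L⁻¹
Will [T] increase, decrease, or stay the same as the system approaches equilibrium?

Qc = [M₂Z]²·[G]³ / ([T]³·[DE₂]²·[J]³) = (5.9×10⁻⁴)²·(2.7)³ / ((1.5)³·(8.3×10⁻⁴)²·(3.5)³) = 0.069
Qc = 0.069 > Kc = 0.029: net reverse reaction.
T is a reactant, so it increases.

increase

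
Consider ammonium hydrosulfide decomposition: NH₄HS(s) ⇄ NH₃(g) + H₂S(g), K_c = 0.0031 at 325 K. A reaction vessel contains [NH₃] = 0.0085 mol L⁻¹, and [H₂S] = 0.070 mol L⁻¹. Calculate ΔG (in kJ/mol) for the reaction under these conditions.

(NH₄HS is a pure solid — omitted from Q_c.)
Q_c = [NH₃]·[H₂S] = (0.0085)·(0.070) = 5.95×10⁻⁴
ΔG = RT ln(Q_c/K_c) = (8.314 J mol⁻¹ K⁻¹)(325 K) × ln(5.95×10⁻⁴/0.0031)
   = (2.702 kJ/mol)(-1.651) = -4.46 kJ/mol
ΔG < 0, so the forward reaction is spontaneous (proceeds forward).

ΔG = -4.46 kJ/mol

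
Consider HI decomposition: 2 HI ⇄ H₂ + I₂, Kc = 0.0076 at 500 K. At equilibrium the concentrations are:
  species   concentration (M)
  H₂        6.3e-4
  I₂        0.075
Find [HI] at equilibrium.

[HI] = 0.079 M

At equilibrium, Kc = [H₂]·[I₂] / [HI]² = 0.0076.
(6.3e-4)·(0.075) / ([HI])² = 0.0076
[HI]² = 0.00622 ⇒ [HI] = 0.079 M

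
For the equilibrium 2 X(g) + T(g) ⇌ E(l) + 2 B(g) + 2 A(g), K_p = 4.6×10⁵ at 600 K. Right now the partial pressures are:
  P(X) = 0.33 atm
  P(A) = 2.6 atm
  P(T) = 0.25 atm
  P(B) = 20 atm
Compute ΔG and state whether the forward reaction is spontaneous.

ΔG = -7.65 kJ/mol; the forward reaction is spontaneous

(E is a pure liquid — omitted from Q_p.)
Q_p = P(B)²·P(A)² / (P(X)²·P(T)) = (20)²·(2.6)² / ((0.33)²·(0.25)) = 99300
ΔG = RT ln(Q_p/K_p) = (8.314 J mol⁻¹ K⁻¹)(600 K) × ln(99300/4.6×10⁵)
   = (4.988 kJ/mol)(-1.533) = -7.65 kJ/mol
ΔG < 0, so the forward reaction is spontaneous (proceeds forward).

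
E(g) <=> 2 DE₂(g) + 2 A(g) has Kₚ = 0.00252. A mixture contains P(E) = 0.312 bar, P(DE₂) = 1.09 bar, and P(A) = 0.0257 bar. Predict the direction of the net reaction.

Qₚ = P(DE₂)²·P(A)² / P(E) = (1.09)²·(0.0257)² / (0.312) = 0.00252
Qₚ = 0.00252 = Kₚ, so the system is already at equilibrium.

no net change (already at equilibrium)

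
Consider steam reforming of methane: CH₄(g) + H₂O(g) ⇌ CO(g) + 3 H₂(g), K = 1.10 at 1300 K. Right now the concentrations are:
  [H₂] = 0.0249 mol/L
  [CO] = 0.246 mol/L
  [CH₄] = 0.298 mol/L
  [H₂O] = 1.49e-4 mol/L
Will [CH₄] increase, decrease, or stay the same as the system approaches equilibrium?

decrease

Q = [CO]·[H₂]³ / ([CH₄]·[H₂O]) = (0.246)·(0.0249)³ / ((0.298)·(1.49e-4)) = 0.0855
Q = 0.0855 < K = 1.10: net forward reaction.
CH₄ is a reactant, so it decreases.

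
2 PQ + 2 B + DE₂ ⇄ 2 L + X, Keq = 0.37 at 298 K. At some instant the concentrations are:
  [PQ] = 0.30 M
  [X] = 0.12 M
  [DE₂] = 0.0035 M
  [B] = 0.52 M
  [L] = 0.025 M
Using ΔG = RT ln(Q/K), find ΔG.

Q = [L]²·[X] / ([PQ]²·[B]²·[DE₂]) = (0.025)²·(0.12) / ((0.30)²·(0.52)²·(0.0035)) = 0.881
ΔG = RT ln(Q/Keq) = (8.314 J mol⁻¹ K⁻¹)(298 K) × ln(0.881/0.37)
   = (2.478 kJ/mol)(0.8676) = 2.15 kJ/mol
ΔG > 0, so the forward reaction is non-spontaneous (proceeds in reverse).

ΔG = 2.15 kJ/mol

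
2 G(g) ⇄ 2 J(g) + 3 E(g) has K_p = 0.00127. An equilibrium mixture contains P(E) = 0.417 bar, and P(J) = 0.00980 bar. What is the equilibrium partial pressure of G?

At equilibrium, K_p = P(J)²·P(E)³ / P(G)² = 0.00127.
(0.00980)²·(0.417)³ / (P(G))² = 0.00127
P(G)² = 0.00548 ⇒ P(G) = 0.0741 bar

P(G) = 0.0741 bar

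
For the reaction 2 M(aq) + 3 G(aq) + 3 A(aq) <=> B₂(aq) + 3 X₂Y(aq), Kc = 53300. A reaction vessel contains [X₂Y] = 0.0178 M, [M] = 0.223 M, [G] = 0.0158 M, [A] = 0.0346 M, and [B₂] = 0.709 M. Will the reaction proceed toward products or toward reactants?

Qc = [B₂]·[X₂Y]³ / ([M]²·[G]³·[A]³) = (0.709)·(0.0178)³ / ((0.223)²·(0.0158)³·(0.0346)³) = 4.92×10⁵
Qc = 4.92×10⁵ > Kc = 53300, so the reverse reaction proceeds.

toward reactants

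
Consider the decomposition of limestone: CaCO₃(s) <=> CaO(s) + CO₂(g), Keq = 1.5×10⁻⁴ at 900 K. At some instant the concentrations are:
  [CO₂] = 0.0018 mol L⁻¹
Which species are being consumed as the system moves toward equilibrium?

(CaCO₃, CaO are pure solids — omitted from Q.)
Q = [CO₂] = 0.0018
Q = 0.0018 > Keq = 1.5×10⁻⁴: net reverse reaction.

CaO, CO₂ (products)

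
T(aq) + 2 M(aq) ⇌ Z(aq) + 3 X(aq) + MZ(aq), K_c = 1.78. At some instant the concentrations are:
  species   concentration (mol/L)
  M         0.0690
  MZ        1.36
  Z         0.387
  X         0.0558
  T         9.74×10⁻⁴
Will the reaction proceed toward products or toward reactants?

Q_c = [Z]·[X]³·[MZ] / ([T]·[M]²) = (0.387)·(0.0558)³·(1.36) / ((9.74×10⁻⁴)·(0.0690)²) = 19.7
Q_c = 19.7 > K_c = 1.78, so the reverse reaction proceeds.

toward reactants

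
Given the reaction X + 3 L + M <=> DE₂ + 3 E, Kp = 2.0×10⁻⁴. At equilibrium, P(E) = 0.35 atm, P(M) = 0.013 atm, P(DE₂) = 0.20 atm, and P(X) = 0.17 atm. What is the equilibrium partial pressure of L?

At equilibrium, Kp = P(DE₂)·P(E)³ / (P(X)·P(L)³·P(M)) = 2.0×10⁻⁴.
(0.20)·(0.35)³ / ((0.17)·(P(L))³·(0.013)) = 2.0×10⁻⁴
P(L)³ = 19400 ⇒ P(L) = 27 atm

P(L) = 27 atm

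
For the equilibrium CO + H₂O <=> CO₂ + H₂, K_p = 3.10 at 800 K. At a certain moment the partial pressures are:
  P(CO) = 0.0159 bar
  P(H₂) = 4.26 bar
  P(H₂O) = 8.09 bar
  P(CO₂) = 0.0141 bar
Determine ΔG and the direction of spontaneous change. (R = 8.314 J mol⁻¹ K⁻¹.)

Q_p = P(CO₂)·P(H₂) / (P(CO)·P(H₂O)) = (0.0141)·(4.26) / ((0.0159)·(8.09)) = 0.467
ΔG = RT ln(Q_p/K_p) = (8.314 J mol⁻¹ K⁻¹)(800 K) × ln(0.467/3.10)
   = (6.651 kJ/mol)(-1.893) = -12.6 kJ/mol
ΔG < 0, so the forward reaction is spontaneous (proceeds forward).

ΔG = -12.6 kJ/mol; the forward reaction is spontaneous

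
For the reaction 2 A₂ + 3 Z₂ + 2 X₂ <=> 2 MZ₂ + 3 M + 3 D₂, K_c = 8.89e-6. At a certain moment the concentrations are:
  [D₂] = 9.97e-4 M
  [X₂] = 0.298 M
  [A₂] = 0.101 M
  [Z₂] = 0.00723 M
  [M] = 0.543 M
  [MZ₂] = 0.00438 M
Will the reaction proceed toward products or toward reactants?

Q_c = [MZ₂]²·[M]³·[D₂]³ / ([A₂]²·[Z₂]³·[X₂]²) = (0.00438)²·(0.543)³·(9.97e-4)³ / ((0.101)²·(0.00723)³·(0.298)²) = 8.89e-6
Q_c = 8.89e-6 = K_c, so the system is already at equilibrium.

no net change (already at equilibrium)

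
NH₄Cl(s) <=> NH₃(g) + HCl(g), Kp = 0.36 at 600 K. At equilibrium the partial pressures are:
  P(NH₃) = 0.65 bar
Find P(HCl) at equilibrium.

(NH₄Cl is a pure solid — omitted from Kp.)
At equilibrium, Kp = P(NH₃)·P(HCl) = 0.36.
(0.65)·(P(HCl)) = 0.36
P(HCl) = 0.554 = 0.55 bar

P(HCl) = 0.55 bar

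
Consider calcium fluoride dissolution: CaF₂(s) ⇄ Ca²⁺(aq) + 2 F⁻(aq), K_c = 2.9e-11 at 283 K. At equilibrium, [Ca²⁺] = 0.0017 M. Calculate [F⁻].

[F⁻] = 1.3e-4 M

(CaF₂ is a pure solid — omitted from K_c.)
At equilibrium, K_c = [Ca²⁺]·[F⁻]² = 2.9e-11.
(0.0017)·([F⁻])² = 2.9e-11
[F⁻]² = 1.71e-8 ⇒ [F⁻] = 1.3e-4 M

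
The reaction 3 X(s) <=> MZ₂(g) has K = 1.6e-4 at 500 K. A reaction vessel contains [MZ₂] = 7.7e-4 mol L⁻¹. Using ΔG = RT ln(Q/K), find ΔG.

ΔG = 6.53 kJ/mol

(X is a pure solid — omitted from Q.)
Q = [MZ₂] = 7.70e-4
ΔG = RT ln(Q/K) = (8.314 J mol⁻¹ K⁻¹)(500 K) × ln(7.70e-4/1.6e-4)
   = (4.157 kJ/mol)(1.571) = 6.53 kJ/mol
ΔG > 0, so the forward reaction is non-spontaneous (proceeds in reverse).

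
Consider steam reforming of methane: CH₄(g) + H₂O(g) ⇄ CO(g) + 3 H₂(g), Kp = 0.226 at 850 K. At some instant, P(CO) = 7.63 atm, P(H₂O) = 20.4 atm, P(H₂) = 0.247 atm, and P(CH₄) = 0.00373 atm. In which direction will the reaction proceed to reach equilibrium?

toward reactants

Qp = P(CO)·P(H₂)³ / (P(CH₄)·P(H₂O)) = (7.63)·(0.247)³ / ((0.00373)·(20.4)) = 1.51
Qp = 1.51 > Kp = 0.226, so the reverse reaction proceeds.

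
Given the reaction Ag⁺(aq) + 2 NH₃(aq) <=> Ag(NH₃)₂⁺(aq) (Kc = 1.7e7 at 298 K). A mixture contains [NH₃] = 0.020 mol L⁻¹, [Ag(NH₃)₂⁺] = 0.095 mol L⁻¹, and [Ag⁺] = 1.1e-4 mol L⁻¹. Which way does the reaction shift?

Qc = [Ag(NH₃)₂⁺] / ([Ag⁺]·[NH₃]²) = (0.095) / ((1.1e-4)·(0.020)²) = 2.2e6
Qc = 2.2e6 < Kc = 1.7e7, so the forward reaction proceeds.

in the forward direction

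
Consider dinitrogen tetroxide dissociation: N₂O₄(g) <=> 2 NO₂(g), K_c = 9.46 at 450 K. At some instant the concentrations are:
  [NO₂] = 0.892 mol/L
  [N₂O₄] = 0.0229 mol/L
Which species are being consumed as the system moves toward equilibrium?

Q_c = [NO₂]² / [N₂O₄] = (0.892)² / (0.0229) = 34.7
Q_c = 34.7 > K_c = 9.46: net reverse reaction.

NO₂ (products)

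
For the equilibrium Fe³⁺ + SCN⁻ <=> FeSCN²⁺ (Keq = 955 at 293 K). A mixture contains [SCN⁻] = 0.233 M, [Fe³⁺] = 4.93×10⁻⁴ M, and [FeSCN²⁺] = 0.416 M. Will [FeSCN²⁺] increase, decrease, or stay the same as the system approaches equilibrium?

Q = [FeSCN²⁺] / ([Fe³⁺]·[SCN⁻]) = (0.416) / ((4.93×10⁻⁴)·(0.233)) = 3620
Q = 3620 > Keq = 955: net reverse reaction.
FeSCN²⁺ is a product, so it decreases.

decrease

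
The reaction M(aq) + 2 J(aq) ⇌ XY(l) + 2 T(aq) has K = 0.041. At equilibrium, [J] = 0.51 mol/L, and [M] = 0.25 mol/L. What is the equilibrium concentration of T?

[T] = 0.052 mol/L

(XY is a pure liquid — omitted from K.)
At equilibrium, K = [T]² / ([M]·[J]²) = 0.041.
([T])² / ((0.25)·(0.51)²) = 0.041
[T]² = 0.00267 ⇒ [T] = 0.052 mol/L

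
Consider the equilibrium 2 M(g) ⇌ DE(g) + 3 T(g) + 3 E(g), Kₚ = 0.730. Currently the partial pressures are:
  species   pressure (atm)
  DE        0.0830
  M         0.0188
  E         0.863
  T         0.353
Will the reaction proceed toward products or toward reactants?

Qₚ = P(DE)·P(T)³·P(E)³ / P(M)² = (0.0830)·(0.353)³·(0.863)³ / (0.0188)² = 6.64
Qₚ = 6.64 > Kₚ = 0.730, so the reverse reaction proceeds.

in the reverse direction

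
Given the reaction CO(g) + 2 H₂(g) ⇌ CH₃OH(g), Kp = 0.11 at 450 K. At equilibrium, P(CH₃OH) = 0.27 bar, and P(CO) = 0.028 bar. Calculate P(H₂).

At equilibrium, Kp = P(CH₃OH) / (P(CO)·P(H₂)²) = 0.11.
(0.27) / ((0.028)·(P(H₂))²) = 0.11
P(H₂)² = 87.7 ⇒ P(H₂) = 9.4 bar

P(H₂) = 9.4 bar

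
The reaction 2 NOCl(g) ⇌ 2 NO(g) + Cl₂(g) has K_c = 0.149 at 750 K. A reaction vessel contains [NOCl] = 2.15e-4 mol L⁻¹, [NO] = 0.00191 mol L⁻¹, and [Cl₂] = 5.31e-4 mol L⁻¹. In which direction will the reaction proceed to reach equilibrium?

Q_c = [NO]²·[Cl₂] / [NOCl]² = (0.00191)²·(5.31e-4) / (2.15e-4)² = 0.0419
Q_c = 0.0419 < K_c = 0.149, so the forward reaction proceeds.

in the forward direction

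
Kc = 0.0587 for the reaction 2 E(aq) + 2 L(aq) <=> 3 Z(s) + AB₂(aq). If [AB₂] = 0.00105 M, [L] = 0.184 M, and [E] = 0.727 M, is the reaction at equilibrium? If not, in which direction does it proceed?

no net change (already at equilibrium)

(Z is a pure solid — omitted from Qc.)
Qc = [AB₂] / ([E]²·[L]²) = (0.00105) / ((0.727)²·(0.184)²) = 0.0587
Qc = 0.0587 = Kc, so the system is already at equilibrium.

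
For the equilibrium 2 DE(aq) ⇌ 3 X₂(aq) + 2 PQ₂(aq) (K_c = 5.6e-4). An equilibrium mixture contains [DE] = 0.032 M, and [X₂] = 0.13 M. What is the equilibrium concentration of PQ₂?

[PQ₂] = 0.016 M

At equilibrium, K_c = [X₂]³·[PQ₂]² / [DE]² = 5.6e-4.
(0.13)³·([PQ₂])² / (0.032)² = 5.6e-4
[PQ₂]² = 2.61e-4 ⇒ [PQ₂] = 0.016 M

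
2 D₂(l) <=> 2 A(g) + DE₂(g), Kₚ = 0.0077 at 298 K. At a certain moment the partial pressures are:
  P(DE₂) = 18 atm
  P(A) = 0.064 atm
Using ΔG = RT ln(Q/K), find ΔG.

(D₂ is a pure liquid — omitted from Qₚ.)
Qₚ = P(A)²·P(DE₂) = (0.064)²·(18) = 0.0737
ΔG = RT ln(Qₚ/Kₚ) = (8.314 J mol⁻¹ K⁻¹)(298 K) × ln(0.0737/0.0077)
   = (2.478 kJ/mol)(2.259) = 5.60 kJ/mol
ΔG > 0, so the forward reaction is non-spontaneous (proceeds in reverse).

ΔG = 5.60 kJ/mol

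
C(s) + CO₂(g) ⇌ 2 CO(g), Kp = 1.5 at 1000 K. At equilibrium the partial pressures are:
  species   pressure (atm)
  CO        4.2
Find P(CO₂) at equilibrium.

(C is a pure solid — omitted from Kp.)
At equilibrium, Kp = P(CO)² / P(CO₂) = 1.5.
(4.2)² / (P(CO₂)) = 1.5
P(CO₂) = 11.8 = 12 atm

P(CO₂) = 12 atm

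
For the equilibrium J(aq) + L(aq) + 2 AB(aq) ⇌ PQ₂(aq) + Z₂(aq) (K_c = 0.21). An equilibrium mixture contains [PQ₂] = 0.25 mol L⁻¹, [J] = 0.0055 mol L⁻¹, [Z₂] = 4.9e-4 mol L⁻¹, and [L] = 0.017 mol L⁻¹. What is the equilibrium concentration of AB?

At equilibrium, K_c = [PQ₂]·[Z₂] / ([J]·[L]·[AB]²) = 0.21.
(0.25)·(4.9e-4) / ((0.0055)·(0.017)·([AB])²) = 0.21
[AB]² = 6.24 ⇒ [AB] = 2.5 mol L⁻¹

[AB] = 2.5 mol L⁻¹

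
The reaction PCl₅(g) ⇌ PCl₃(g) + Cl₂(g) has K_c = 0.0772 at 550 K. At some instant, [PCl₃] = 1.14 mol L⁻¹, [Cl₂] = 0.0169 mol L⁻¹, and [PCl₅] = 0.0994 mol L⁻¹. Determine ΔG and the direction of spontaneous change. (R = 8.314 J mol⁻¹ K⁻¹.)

ΔG = 4.21 kJ/mol; the forward reaction is non-spontaneous

Q_c = [PCl₃]·[Cl₂] / [PCl₅] = (1.14)·(0.0169) / (0.0994) = 0.194
ΔG = RT ln(Q_c/K_c) = (8.314 J mol⁻¹ K⁻¹)(550 K) × ln(0.194/0.0772)
   = (4.573 kJ/mol)(0.9215) = 4.21 kJ/mol
ΔG > 0, so the forward reaction is non-spontaneous (proceeds in reverse).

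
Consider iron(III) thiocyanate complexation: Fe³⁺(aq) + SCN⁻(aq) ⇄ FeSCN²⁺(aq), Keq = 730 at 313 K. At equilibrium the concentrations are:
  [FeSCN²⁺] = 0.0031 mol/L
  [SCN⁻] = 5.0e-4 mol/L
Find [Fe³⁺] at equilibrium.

At equilibrium, Keq = [FeSCN²⁺] / ([Fe³⁺]·[SCN⁻]) = 730.
(0.0031) / (([Fe³⁺])·(5.0e-4)) = 730
[Fe³⁺] = 0.00849 = 0.0085 mol/L

[Fe³⁺] = 0.0085 mol/L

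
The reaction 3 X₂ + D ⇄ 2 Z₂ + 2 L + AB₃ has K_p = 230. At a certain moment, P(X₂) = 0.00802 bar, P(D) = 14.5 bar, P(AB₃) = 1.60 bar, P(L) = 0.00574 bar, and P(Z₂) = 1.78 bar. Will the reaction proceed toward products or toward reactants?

Q_p = P(Z₂)²·P(L)²·P(AB₃) / (P(X₂)³·P(D)) = (1.78)²·(0.00574)²·(1.60) / ((0.00802)³·(14.5)) = 22.3
Q_p = 22.3 < K_p = 230, so the forward reaction proceeds.

toward products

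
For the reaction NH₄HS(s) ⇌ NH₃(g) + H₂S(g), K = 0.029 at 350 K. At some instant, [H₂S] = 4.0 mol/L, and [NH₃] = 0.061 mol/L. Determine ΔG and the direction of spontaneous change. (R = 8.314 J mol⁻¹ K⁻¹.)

ΔG = 6.20 kJ/mol; the forward reaction is non-spontaneous

(NH₄HS is a pure solid — omitted from Q.)
Q = [NH₃]·[H₂S] = (0.061)·(4.0) = 0.244
ΔG = RT ln(Q/K) = (8.314 J mol⁻¹ K⁻¹)(350 K) × ln(0.244/0.029)
   = (2.910 kJ/mol)(2.130) = 6.20 kJ/mol
ΔG > 0, so the forward reaction is non-spontaneous (proceeds in reverse).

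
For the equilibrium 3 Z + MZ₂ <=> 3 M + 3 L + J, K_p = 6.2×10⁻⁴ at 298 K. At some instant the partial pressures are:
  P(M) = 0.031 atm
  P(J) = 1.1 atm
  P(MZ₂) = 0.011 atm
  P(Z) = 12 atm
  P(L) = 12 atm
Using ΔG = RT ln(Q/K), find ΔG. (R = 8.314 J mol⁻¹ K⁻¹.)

ΔG = 3.89 kJ/mol

Q_p = P(M)³·P(L)³·P(J) / (P(Z)³·P(MZ₂)) = (0.031)³·(12)³·(1.1) / ((12)³·(0.011)) = 0.00298
ΔG = RT ln(Q_p/K_p) = (8.314 J mol⁻¹ K⁻¹)(298 K) × ln(0.00298/6.2×10⁻⁴)
   = (2.478 kJ/mol)(1.570) = 3.89 kJ/mol
ΔG > 0, so the forward reaction is non-spontaneous (proceeds in reverse).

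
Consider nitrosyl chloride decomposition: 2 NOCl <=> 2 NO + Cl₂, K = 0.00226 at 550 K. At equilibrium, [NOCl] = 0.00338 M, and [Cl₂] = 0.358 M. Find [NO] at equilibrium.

[NO] = 2.69e-4 M

At equilibrium, K = [NO]²·[Cl₂] / [NOCl]² = 0.00226.
([NO])²·(0.358) / (0.00338)² = 0.00226
[NO]² = 7.21e-8 ⇒ [NO] = 2.69e-4 M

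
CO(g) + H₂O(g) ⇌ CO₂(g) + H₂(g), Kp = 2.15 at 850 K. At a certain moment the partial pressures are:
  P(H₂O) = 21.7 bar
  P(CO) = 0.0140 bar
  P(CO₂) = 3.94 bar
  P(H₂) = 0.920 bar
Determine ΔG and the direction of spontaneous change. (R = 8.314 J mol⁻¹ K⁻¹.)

Qp = P(CO₂)·P(H₂) / (P(CO)·P(H₂O)) = (3.94)·(0.920) / ((0.0140)·(21.7)) = 11.9
ΔG = RT ln(Qp/Kp) = (8.314 J mol⁻¹ K⁻¹)(850 K) × ln(11.9/2.15)
   = (7.067 kJ/mol)(1.711) = 12.1 kJ/mol
ΔG > 0, so the forward reaction is non-spontaneous (proceeds in reverse).

ΔG = 12.1 kJ/mol; the forward reaction is non-spontaneous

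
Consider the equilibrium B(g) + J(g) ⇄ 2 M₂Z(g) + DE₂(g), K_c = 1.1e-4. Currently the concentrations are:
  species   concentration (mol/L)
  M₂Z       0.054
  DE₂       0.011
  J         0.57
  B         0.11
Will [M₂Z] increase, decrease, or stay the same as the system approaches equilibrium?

decrease

Q_c = [M₂Z]²·[DE₂] / ([B]·[J]) = (0.054)²·(0.011) / ((0.11)·(0.57)) = 5.1e-4
Q_c = 5.1e-4 > K_c = 1.1e-4: net reverse reaction.
M₂Z is a product, so it decreases.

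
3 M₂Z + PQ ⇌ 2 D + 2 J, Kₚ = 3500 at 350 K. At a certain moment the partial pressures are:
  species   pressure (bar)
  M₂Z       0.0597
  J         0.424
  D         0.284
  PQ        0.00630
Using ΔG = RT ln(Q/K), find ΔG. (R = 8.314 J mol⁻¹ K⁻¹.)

ΔG = 3.28 kJ/mol

Qₚ = P(D)²·P(J)² / (P(M₂Z)³·P(PQ)) = (0.284)²·(0.424)² / ((0.0597)³·(0.00630)) = 10800
ΔG = RT ln(Qₚ/Kₚ) = (8.314 J mol⁻¹ K⁻¹)(350 K) × ln(10800/3500)
   = (2.910 kJ/mol)(1.127) = 3.28 kJ/mol
ΔG > 0, so the forward reaction is non-spontaneous (proceeds in reverse).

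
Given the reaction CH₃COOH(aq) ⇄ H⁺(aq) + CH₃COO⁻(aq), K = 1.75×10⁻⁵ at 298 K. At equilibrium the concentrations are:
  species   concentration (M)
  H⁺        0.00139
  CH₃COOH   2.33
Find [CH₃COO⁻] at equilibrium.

At equilibrium, K = [H⁺]·[CH₃COO⁻] / [CH₃COOH] = 1.75×10⁻⁵.
(0.00139)·([CH₃COO⁻]) / (2.33) = 1.75×10⁻⁵
[CH₃COO⁻] = 0.0293 M

[CH₃COO⁻] = 0.0293 M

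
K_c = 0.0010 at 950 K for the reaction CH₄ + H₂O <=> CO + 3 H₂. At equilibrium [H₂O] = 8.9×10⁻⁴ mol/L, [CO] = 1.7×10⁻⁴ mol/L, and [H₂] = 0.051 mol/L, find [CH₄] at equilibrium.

At equilibrium, K_c = [CO]·[H₂]³ / ([CH₄]·[H₂O]) = 0.0010.
(1.7×10⁻⁴)·(0.051)³ / (([CH₄])·(8.9×10⁻⁴)) = 0.0010
[CH₄] = 0.0253 = 0.025 mol/L

[CH₄] = 0.025 mol/L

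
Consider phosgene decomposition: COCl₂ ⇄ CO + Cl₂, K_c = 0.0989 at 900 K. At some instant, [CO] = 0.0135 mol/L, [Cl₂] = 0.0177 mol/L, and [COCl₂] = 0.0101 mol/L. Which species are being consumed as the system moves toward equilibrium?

COCl₂ (reactants)

Q_c = [CO]·[Cl₂] / [COCl₂] = (0.0135)·(0.0177) / (0.0101) = 0.0237
Q_c = 0.0237 < K_c = 0.0989: net forward reaction.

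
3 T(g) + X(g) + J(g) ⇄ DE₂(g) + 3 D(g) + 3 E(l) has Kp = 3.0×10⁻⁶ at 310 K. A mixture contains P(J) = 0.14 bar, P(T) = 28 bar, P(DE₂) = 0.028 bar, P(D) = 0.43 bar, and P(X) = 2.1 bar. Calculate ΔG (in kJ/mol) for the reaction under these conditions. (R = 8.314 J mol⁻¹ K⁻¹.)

(E is a pure liquid — omitted from Qp.)
Qp = P(DE₂)·P(D)³ / (P(T)³·P(X)·P(J)) = (0.028)·(0.43)³ / ((28)³·(2.1)·(0.14)) = 3.45×10⁻⁷
ΔG = RT ln(Qp/Kp) = (8.314 J mol⁻¹ K⁻¹)(310 K) × ln(3.45×10⁻⁷/3.0×10⁻⁶)
   = (2.577 kJ/mol)(-2.163) = -5.57 kJ/mol
ΔG < 0, so the forward reaction is spontaneous (proceeds forward).

ΔG = -5.57 kJ/mol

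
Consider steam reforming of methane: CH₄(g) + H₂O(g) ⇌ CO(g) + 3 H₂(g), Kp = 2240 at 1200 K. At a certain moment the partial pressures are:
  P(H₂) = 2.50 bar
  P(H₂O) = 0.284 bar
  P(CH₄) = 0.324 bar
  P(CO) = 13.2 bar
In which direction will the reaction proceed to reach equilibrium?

at equilibrium

Qp = P(CO)·P(H₂)³ / (P(CH₄)·P(H₂O)) = (13.2)·(2.50)³ / ((0.324)·(0.284)) = 2240
Qp = 2240 = Kp, so the system is already at equilibrium.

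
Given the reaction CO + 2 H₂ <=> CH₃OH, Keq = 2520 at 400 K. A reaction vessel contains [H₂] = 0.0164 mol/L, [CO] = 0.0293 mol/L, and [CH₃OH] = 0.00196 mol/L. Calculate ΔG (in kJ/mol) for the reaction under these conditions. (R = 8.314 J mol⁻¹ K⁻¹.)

Q = [CH₃OH] / ([CO]·[H₂]²) = (0.00196) / ((0.0293)·(0.0164)²) = 249
ΔG = RT ln(Q/Keq) = (8.314 J mol⁻¹ K⁻¹)(400 K) × ln(249/2520)
   = (3.326 kJ/mol)(-2.315) = -7.70 kJ/mol
ΔG < 0, so the forward reaction is spontaneous (proceeds forward).

ΔG = -7.70 kJ/mol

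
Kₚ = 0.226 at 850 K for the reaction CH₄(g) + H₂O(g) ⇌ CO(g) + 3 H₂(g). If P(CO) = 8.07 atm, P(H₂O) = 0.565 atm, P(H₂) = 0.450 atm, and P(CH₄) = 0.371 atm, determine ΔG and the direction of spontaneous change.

ΔG = 19.4 kJ/mol; the forward reaction is non-spontaneous

Qₚ = P(CO)·P(H₂)³ / (P(CH₄)·P(H₂O)) = (8.07)·(0.450)³ / ((0.371)·(0.565)) = 3.51
ΔG = RT ln(Qₚ/Kₚ) = (8.314 J mol⁻¹ K⁻¹)(850 K) × ln(3.51/0.226)
   = (7.067 kJ/mol)(2.743) = 19.4 kJ/mol
ΔG > 0, so the forward reaction is non-spontaneous (proceeds in reverse).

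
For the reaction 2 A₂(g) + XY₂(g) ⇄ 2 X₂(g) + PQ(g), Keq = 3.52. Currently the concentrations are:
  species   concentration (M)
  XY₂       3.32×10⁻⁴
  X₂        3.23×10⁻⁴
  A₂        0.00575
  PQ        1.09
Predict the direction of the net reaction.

in the reverse direction

Q = [X₂]²·[PQ] / ([A₂]²·[XY₂]) = (3.23×10⁻⁴)²·(1.09) / ((0.00575)²·(3.32×10⁻⁴)) = 10.4
Q = 10.4 > Keq = 3.52, so the reverse reaction proceeds.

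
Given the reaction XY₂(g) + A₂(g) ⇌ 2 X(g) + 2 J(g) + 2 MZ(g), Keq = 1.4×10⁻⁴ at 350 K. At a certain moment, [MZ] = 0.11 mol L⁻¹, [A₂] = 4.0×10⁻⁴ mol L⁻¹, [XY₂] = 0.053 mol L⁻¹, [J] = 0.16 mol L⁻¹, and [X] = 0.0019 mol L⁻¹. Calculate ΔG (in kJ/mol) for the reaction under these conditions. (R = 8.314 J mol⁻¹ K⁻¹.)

ΔG = -2.84 kJ/mol

Q = [X]²·[J]²·[MZ]² / ([XY₂]·[A₂]) = (0.0019)²·(0.16)²·(0.11)² / ((0.053)·(4.0×10⁻⁴)) = 5.27×10⁻⁵
ΔG = RT ln(Q/Keq) = (8.314 J mol⁻¹ K⁻¹)(350 K) × ln(5.27×10⁻⁵/1.4×10⁻⁴)
   = (2.910 kJ/mol)(-0.9770) = -2.84 kJ/mol
ΔG < 0, so the forward reaction is spontaneous (proceeds forward).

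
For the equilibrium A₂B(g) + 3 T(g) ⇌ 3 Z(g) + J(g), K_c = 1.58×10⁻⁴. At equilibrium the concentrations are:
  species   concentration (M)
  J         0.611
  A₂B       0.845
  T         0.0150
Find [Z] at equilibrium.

At equilibrium, K_c = [Z]³·[J] / ([A₂B]·[T]³) = 1.58×10⁻⁴.
([Z])³·(0.611) / ((0.845)·(0.0150)³) = 1.58×10⁻⁴
[Z]³ = 7.37×10⁻¹⁰ ⇒ [Z] = 9.03×10⁻⁴ M

[Z] = 9.03×10⁻⁴ M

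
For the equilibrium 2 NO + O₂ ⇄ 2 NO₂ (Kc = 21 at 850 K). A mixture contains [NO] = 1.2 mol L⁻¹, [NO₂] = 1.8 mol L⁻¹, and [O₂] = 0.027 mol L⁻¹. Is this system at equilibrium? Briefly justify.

no; Q > K, reaction proceeds in reverse

Qc = [NO₂]² / ([NO]²·[O₂]) = (1.8)² / ((1.2)²·(0.027)) = 83
Qc = 83 > Kc = 21: net reverse reaction.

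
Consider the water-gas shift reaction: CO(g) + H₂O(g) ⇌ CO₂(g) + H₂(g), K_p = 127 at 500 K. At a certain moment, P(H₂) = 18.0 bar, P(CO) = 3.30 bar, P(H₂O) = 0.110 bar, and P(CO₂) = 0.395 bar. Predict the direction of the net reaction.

Q_p = P(CO₂)·P(H₂) / (P(CO)·P(H₂O)) = (0.395)·(18.0) / ((3.30)·(0.110)) = 19.6
Q_p = 19.6 < K_p = 127, so the forward reaction proceeds.

in the forward direction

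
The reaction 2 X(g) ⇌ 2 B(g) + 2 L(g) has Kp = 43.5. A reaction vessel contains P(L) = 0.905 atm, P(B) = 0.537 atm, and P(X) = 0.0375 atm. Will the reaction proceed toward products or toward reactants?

Qp = P(B)²·P(L)² / P(X)² = (0.537)²·(0.905)² / (0.0375)² = 168
Qp = 168 > Kp = 43.5, so the reverse reaction proceeds.

reverse (toward reactants)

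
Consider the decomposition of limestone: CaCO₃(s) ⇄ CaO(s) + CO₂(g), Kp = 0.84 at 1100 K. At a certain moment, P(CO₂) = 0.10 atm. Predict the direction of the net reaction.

(CaCO₃, CaO are pure solids — omitted from Qp.)
Qp = P(CO₂) = 0.10
Qp = 0.10 < Kp = 0.84, so the forward reaction proceeds.

to the right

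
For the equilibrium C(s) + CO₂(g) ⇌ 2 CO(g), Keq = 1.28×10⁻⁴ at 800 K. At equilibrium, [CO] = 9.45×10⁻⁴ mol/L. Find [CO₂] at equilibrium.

[CO₂] = 0.00698 mol/L

(C is a pure solid — omitted from Keq.)
At equilibrium, Keq = [CO]² / [CO₂] = 1.28×10⁻⁴.
(9.45×10⁻⁴)² / ([CO₂]) = 1.28×10⁻⁴
[CO₂] = 0.00698 mol/L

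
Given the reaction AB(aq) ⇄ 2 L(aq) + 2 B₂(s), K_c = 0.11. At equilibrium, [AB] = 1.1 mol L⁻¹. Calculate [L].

[L] = 0.35 mol L⁻¹

(B₂ is a pure solid — omitted from K_c.)
At equilibrium, K_c = [L]² / [AB] = 0.11.
([L])² / (1.1) = 0.11
[L]² = 0.121 ⇒ [L] = 0.35 mol L⁻¹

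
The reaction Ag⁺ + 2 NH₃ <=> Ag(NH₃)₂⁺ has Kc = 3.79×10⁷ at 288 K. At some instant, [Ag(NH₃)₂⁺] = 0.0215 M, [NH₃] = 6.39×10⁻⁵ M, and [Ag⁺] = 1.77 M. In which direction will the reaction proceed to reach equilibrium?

Qc = [Ag(NH₃)₂⁺] / ([Ag⁺]·[NH₃]²) = (0.0215) / ((1.77)·(6.39×10⁻⁵)²) = 2.97×10⁶
Qc = 2.97×10⁶ < Kc = 3.79×10⁷, so the forward reaction proceeds.

toward products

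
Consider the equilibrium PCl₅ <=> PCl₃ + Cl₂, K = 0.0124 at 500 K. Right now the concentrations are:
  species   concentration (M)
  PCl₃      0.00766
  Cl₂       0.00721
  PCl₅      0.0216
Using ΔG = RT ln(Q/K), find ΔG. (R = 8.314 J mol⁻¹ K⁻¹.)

Q = [PCl₃]·[Cl₂] / [PCl₅] = (0.00766)·(0.00721) / (0.0216) = 0.00256
ΔG = RT ln(Q/K) = (8.314 J mol⁻¹ K⁻¹)(500 K) × ln(0.00256/0.0124)
   = (4.157 kJ/mol)(-1.578) = -6.56 kJ/mol
ΔG < 0, so the forward reaction is spontaneous (proceeds forward).

ΔG = -6.56 kJ/mol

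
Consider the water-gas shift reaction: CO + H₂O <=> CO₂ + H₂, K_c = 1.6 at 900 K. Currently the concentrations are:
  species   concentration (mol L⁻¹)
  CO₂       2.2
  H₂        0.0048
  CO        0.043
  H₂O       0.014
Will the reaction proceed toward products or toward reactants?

Q_c = [CO₂]·[H₂] / ([CO]·[H₂O]) = (2.2)·(0.0048) / ((0.043)·(0.014)) = 18
Q_c = 18 > K_c = 1.6, so the reverse reaction proceeds.

toward reactants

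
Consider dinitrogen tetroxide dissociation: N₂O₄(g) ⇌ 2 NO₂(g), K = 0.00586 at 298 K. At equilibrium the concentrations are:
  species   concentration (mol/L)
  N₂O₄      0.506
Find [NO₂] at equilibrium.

At equilibrium, K = [NO₂]² / [N₂O₄] = 0.00586.
([NO₂])² / (0.506) = 0.00586
[NO₂]² = 0.00297 ⇒ [NO₂] = 0.0545 mol/L

[NO₂] = 0.0545 mol/L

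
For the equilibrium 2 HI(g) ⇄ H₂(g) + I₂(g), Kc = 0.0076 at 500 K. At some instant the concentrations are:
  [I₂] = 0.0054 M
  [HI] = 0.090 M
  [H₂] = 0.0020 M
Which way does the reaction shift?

Qc = [H₂]·[I₂] / [HI]² = (0.0020)·(0.0054) / (0.090)² = 0.0013
Qc = 0.0013 < Kc = 0.0076, so the forward reaction proceeds.

toward products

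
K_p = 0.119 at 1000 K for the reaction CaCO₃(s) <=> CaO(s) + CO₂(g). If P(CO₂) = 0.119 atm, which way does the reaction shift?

(CaCO₃, CaO are pure solids — omitted from Q_p.)
Q_p = P(CO₂) = 0.119
Q_p = 0.119 = K_p, so the system is already at equilibrium.

no net change (already at equilibrium)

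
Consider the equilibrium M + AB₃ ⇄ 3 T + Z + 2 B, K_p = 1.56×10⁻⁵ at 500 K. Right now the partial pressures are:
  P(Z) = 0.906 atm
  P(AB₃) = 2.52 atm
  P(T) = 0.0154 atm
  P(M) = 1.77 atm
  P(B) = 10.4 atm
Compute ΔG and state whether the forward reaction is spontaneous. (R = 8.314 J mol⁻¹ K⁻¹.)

ΔG = 6.81 kJ/mol; the forward reaction is non-spontaneous

Q_p = P(T)³·P(Z)·P(B)² / (P(M)·P(AB₃)) = (0.0154)³·(0.906)·(10.4)² / ((1.77)·(2.52)) = 8.02×10⁻⁵
ΔG = RT ln(Q_p/K_p) = (8.314 J mol⁻¹ K⁻¹)(500 K) × ln(8.02×10⁻⁵/1.56×10⁻⁵)
   = (4.157 kJ/mol)(1.637) = 6.81 kJ/mol
ΔG > 0, so the forward reaction is non-spontaneous (proceeds in reverse).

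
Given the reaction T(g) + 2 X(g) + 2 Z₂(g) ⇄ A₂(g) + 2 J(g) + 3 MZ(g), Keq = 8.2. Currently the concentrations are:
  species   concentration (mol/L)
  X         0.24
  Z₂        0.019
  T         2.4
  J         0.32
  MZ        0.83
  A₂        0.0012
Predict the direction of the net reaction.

Q = [A₂]·[J]²·[MZ]³ / ([T]·[X]²·[Z₂]²) = (0.0012)·(0.32)²·(0.83)³ / ((2.4)·(0.24)²·(0.019)²) = 1.4
Q = 1.4 < Keq = 8.2, so the forward reaction proceeds.

in the forward direction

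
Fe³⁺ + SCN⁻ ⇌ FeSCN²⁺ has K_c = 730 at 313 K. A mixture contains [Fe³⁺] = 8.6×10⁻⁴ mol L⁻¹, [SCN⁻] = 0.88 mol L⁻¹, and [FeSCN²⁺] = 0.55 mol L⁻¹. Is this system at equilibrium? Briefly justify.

yes, at equilibrium

Q_c = [FeSCN²⁺] / ([Fe³⁺]·[SCN⁻]) = (0.55) / ((8.6×10⁻⁴)·(0.88)) = 730
Q_c = 730 = K_c; the system is at equilibrium.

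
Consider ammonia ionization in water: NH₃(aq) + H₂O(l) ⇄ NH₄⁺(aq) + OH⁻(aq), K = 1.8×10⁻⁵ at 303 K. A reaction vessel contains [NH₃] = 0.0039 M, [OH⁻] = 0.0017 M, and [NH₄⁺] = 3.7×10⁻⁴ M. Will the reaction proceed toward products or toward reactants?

to the left

(H₂O is a pure liquid — omitted from Q.)
Q = [NH₄⁺]·[OH⁻] / [NH₃] = (3.7×10⁻⁴)·(0.0017) / (0.0039) = 1.6×10⁻⁴
Q = 1.6×10⁻⁴ > K = 1.8×10⁻⁵, so the reverse reaction proceeds.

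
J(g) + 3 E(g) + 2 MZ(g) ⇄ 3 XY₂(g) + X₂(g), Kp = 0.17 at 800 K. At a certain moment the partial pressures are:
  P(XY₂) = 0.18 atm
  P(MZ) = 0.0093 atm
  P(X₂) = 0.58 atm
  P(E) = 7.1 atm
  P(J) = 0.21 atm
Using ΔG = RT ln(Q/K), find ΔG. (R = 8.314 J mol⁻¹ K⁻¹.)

ΔG = 7.44 kJ/mol

Qp = P(XY₂)³·P(X₂) / (P(J)·P(E)³·P(MZ)²) = (0.18)³·(0.58) / ((0.21)·(7.1)³·(0.0093)²) = 0.520
ΔG = RT ln(Qp/Kp) = (8.314 J mol⁻¹ K⁻¹)(800 K) × ln(0.520/0.17)
   = (6.651 kJ/mol)(1.118) = 7.44 kJ/mol
ΔG > 0, so the forward reaction is non-spontaneous (proceeds in reverse).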